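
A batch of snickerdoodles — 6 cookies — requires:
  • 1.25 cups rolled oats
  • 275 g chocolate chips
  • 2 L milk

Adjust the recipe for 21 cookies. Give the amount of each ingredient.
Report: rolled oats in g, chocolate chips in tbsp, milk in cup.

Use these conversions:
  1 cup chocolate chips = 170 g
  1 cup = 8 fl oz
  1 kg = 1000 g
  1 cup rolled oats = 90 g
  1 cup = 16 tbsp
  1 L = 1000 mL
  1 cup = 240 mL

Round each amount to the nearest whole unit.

Scaling factor: 21/6 = 7/2 = 3.5.
rolled oats: 1.25 cup × 7/2 × 90 g/cup ≈ 394 g
chocolate chips: 275 g × 7/2 ÷ 170 g/cup × 16 tbsp/cup ≈ 91 tbsp
milk: 2 L × 7/2 × 1000 mL/L ÷ 240 mL/cup ≈ 29 cup

rolled oats: 394 g; chocolate chips: 91 tbsp; milk: 29 cup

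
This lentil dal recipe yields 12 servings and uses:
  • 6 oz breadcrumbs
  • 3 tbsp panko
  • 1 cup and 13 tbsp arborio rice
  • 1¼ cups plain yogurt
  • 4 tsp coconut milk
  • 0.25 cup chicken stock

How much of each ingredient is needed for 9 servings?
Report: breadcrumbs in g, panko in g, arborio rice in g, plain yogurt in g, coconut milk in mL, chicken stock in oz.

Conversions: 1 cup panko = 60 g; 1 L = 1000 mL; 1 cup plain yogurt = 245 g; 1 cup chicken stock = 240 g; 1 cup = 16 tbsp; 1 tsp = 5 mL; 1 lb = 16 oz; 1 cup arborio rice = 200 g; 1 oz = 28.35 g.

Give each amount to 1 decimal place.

Scaling factor: 9/12 = 3/4 = 0.75.
breadcrumbs: 6 oz × 3/4 × 28.35 g/oz ≈ 127.6 g
panko: 3 tbsp × 3/4 ÷ 16 tbsp/cup × 60 g/cup ≈ 8.4 g
arborio rice: (1 cup + 13 tbsp = 1.8125 cup) × 3/4 × 200 g/cup ≈ 271.9 g
plain yogurt: 1.25 cup × 3/4 × 245 g/cup ≈ 229.7 g
coconut milk: 4 tsp × 3/4 × 5 mL/tsp = 15.0 mL
chicken stock: 0.25 cup × 3/4 × 240 g/cup ÷ 28.35 g/oz ≈ 1.6 oz

breadcrumbs: 127.6 g; panko: 8.4 g; arborio rice: 271.9 g; plain yogurt: 229.7 g; coconut milk: 15.0 mL; chicken stock: 1.6 oz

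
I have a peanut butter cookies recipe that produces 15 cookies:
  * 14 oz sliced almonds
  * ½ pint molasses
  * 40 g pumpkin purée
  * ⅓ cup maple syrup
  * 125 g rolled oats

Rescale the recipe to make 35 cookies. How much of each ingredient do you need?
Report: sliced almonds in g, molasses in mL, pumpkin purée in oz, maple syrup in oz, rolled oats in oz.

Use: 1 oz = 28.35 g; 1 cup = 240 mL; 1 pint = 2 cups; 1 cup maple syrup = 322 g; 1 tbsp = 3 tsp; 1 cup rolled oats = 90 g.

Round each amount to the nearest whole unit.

Scaling factor: 35/15 = 7/3.
sliced almonds: 14 oz × 7/3 × 28.35 g/oz ≈ 926 g
molasses: 0.5 pint × 7/3 × 2 cup/pint × 240 mL/cup = 560 mL
pumpkin purée: 40 g × 7/3 ÷ 28.35 g/oz ≈ 3 oz
maple syrup: 1/3 cup × 7/3 × 322 g/cup ÷ 28.35 g/oz ≈ 9 oz
rolled oats: 125 g × 7/3 ÷ 28.35 g/oz ≈ 10 oz

sliced almonds: 926 g; molasses: 560 mL; pumpkin purée: 3 oz; maple syrup: 9 oz; rolled oats: 10 oz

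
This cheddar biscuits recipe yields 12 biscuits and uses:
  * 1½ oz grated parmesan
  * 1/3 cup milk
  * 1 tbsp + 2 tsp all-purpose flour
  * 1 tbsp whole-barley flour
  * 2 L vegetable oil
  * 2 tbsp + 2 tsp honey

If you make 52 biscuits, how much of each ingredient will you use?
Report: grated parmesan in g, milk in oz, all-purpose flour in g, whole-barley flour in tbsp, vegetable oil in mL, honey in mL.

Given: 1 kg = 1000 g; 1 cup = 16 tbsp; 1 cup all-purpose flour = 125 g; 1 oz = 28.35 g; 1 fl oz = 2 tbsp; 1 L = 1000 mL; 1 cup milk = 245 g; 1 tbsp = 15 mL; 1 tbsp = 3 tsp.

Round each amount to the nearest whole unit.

Scaling factor: 52/12 = 13/3.
grated parmesan: 1.5 oz × 13/3 × 28.35 g/oz ≈ 184 g
milk: 1/3 cup × 13/3 × 245 g/cup ÷ 28.35 g/oz ≈ 12 oz
all-purpose flour: (1 tbsp + 2 tsp = 5/3 tbsp) × 13/3 ÷ 16 tbsp/cup × 125 g/cup ≈ 56 g
whole-barley flour: 1 tbsp × 13/3 ≈ 4 tbsp
vegetable oil: 2 L × 13/3 × 1000 mL/L ≈ 8667 mL
honey: (2 tbsp + 2 tsp = 8/3 tbsp) × 13/3 × 15 mL/tbsp ≈ 173 mL

grated parmesan: 184 g; milk: 12 oz; all-purpose flour: 56 g; whole-barley flour: 4 tbsp; vegetable oil: 8667 mL; honey: 173 mL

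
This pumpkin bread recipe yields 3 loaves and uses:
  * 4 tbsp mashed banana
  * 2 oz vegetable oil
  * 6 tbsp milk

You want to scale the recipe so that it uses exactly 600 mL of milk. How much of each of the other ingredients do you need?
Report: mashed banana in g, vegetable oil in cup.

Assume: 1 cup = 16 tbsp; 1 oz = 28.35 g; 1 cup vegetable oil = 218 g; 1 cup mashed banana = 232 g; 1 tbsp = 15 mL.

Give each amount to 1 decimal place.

mashed banana: 386.7 g; vegetable oil: 1.7 cup

The original recipe has 90 mL of milk, so the scaling factor is 600 ÷ 90 = 20/3.
mashed banana: 4 tbsp × 20/3 ÷ 16 tbsp/cup × 232 g/cup ≈ 386.7 g
vegetable oil: 2 oz × 20/3 × 28.35 g/oz ÷ 218 g/cup ≈ 1.7 cup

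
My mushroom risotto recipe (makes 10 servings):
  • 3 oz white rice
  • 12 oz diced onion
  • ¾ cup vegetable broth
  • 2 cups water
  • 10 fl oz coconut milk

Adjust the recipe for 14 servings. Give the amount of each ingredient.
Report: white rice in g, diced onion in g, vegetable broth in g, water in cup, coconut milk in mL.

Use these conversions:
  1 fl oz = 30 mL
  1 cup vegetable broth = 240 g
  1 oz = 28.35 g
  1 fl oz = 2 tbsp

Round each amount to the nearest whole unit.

white rice: 119 g; diced onion: 476 g; vegetable broth: 252 g; water: 3 cup; coconut milk: 420 mL

Scaling factor: 14/10 = 7/5 = 1.4.
white rice: 3 oz × 7/5 × 28.35 g/oz ≈ 119 g
diced onion: 12 oz × 7/5 × 28.35 g/oz ≈ 476 g
vegetable broth: 0.75 cup × 7/5 × 240 g/cup = 252 g
water: 2 cup × 7/5 ≈ 3 cup
coconut milk: 10 fl oz × 7/5 × 30 mL/fl oz = 420 mL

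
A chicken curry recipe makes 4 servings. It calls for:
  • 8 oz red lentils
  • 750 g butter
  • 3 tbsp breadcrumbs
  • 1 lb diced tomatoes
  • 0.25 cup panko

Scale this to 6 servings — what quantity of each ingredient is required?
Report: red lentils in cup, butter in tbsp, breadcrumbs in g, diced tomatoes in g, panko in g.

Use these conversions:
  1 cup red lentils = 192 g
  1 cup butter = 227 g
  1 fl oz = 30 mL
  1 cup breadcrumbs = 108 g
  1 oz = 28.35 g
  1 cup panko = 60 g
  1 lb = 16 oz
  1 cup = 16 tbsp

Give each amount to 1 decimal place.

red lentils: 1.8 cup; butter: 79.3 tbsp; breadcrumbs: 30.4 g; diced tomatoes: 680.4 g; panko: 22.5 g

Scaling factor: 6/4 = 3/2 = 1.5.
red lentils: 8 oz × 3/2 × 28.35 g/oz ÷ 192 g/cup ≈ 1.8 cup
butter: 750 g × 3/2 ÷ 227 g/cup × 16 tbsp/cup ≈ 79.3 tbsp
breadcrumbs: 3 tbsp × 3/2 ÷ 16 tbsp/cup × 108 g/cup ≈ 30.4 g
diced tomatoes: 1 lb × 3/2 × 16 oz/lb × 28.35 g/oz = 680.4 g
panko: 0.25 cup × 3/2 × 60 g/cup = 22.5 g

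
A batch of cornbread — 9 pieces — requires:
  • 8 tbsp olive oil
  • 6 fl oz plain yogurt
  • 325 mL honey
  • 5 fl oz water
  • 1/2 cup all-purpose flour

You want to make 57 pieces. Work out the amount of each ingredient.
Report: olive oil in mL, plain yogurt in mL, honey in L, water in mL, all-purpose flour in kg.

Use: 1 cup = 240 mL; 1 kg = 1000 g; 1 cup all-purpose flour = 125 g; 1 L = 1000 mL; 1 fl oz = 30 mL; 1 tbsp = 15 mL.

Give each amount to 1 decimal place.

Scaling factor: 57/9 = 19/3.
olive oil: 8 tbsp × 19/3 × 15 mL/tbsp = 760.0 mL
plain yogurt: 6 fl oz × 19/3 × 30 mL/fl oz = 1140.0 mL
honey: 325 mL × 19/3 ÷ 1000 mL/L ≈ 2.1 L
water: 5 fl oz × 19/3 × 30 mL/fl oz = 950.0 mL
all-purpose flour: 0.5 cup × 19/3 × 125 g/cup ÷ 1000 g/kg ≈ 0.4 kg

olive oil: 760.0 mL; plain yogurt: 1140.0 mL; honey: 2.1 L; water: 950.0 mL; all-purpose flour: 0.4 kg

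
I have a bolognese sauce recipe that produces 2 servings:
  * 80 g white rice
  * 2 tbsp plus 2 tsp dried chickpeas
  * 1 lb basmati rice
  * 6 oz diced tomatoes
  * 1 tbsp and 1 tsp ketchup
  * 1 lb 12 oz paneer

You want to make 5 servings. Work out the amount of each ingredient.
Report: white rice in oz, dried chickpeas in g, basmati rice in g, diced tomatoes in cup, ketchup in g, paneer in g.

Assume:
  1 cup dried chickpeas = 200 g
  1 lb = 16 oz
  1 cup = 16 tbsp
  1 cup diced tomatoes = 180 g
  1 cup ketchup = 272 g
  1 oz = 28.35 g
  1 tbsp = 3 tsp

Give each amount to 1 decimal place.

white rice: 7.1 oz; dried chickpeas: 83.3 g; basmati rice: 1134.0 g; diced tomatoes: 2.4 cup; ketchup: 56.7 g; paneer: 1984.5 g

Scaling factor: 5/2 = 2.5.
white rice: 80 g × 5/2 ÷ 28.35 g/oz ≈ 7.1 oz
dried chickpeas: (2 tbsp + 2 tsp = 8/3 tbsp) × 5/2 ÷ 16 tbsp/cup × 200 g/cup ≈ 83.3 g
basmati rice: 1 lb × 5/2 × 16 oz/lb × 28.35 g/oz = 1134.0 g
diced tomatoes: 6 oz × 5/2 × 28.35 g/oz ÷ 180 g/cup ≈ 2.4 cup
ketchup: (1 tbsp + 1 tsp = 4/3 tbsp) × 5/2 ÷ 16 tbsp/cup × 272 g/cup ≈ 56.7 g
paneer: (1 lb + 12 oz = 1.75 lb) × 5/2 × 16 oz/lb × 28.35 g/oz = 1984.5 g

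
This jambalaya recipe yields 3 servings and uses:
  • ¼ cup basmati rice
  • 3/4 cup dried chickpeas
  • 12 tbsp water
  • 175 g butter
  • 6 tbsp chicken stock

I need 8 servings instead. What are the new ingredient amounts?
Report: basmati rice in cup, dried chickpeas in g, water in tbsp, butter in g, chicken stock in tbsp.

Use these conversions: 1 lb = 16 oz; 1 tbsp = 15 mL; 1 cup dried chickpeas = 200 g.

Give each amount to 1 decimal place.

Scaling factor: 8/3.
basmati rice: 0.25 cup × 8/3 ≈ 0.7 cup
dried chickpeas: 0.75 cup × 8/3 × 200 g/cup = 400.0 g
water: 12 tbsp × 8/3 = 32.0 tbsp
butter: 175 g × 8/3 ≈ 466.7 g
chicken stock: 6 tbsp × 8/3 = 16.0 tbsp

basmati rice: 0.7 cup; dried chickpeas: 400.0 g; water: 32.0 tbsp; butter: 466.7 g; chicken stock: 16.0 tbsp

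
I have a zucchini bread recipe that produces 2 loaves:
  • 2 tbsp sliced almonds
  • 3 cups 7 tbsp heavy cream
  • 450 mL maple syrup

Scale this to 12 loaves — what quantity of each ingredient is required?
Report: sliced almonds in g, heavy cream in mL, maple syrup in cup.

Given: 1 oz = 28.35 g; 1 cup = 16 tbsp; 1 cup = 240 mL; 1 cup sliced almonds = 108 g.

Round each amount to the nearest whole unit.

sliced almonds: 81 g; heavy cream: 4950 mL; maple syrup: 11 cup

Scaling factor: 12/2 = 6.
sliced almonds: 2 tbsp × 6 ÷ 16 tbsp/cup × 108 g/cup = 81 g
heavy cream: (3 cup + 7 tbsp = 3.4375 cup) × 6 × 240 mL/cup = 4950 mL
maple syrup: 450 mL × 6 ÷ 240 mL/cup ≈ 11 cup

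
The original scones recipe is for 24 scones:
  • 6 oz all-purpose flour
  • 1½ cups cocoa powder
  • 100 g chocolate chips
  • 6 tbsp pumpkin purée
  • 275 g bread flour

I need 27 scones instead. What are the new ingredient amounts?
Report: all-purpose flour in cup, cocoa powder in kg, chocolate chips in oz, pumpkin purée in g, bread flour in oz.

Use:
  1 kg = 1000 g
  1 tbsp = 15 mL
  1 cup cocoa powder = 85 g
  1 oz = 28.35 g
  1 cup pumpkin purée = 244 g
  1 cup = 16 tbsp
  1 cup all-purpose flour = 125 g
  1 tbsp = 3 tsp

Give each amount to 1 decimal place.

Scaling factor: 27/24 = 9/8 = 1.125.
all-purpose flour: 6 oz × 9/8 × 28.35 g/oz ÷ 125 g/cup ≈ 1.5 cup
cocoa powder: 1.5 cup × 9/8 × 85 g/cup ÷ 1000 g/kg ≈ 0.1 kg
chocolate chips: 100 g × 9/8 ÷ 28.35 g/oz ≈ 4.0 oz
pumpkin purée: 6 tbsp × 9/8 ÷ 16 tbsp/cup × 244 g/cup ≈ 102.9 g
bread flour: 275 g × 9/8 ÷ 28.35 g/oz ≈ 10.9 oz

all-purpose flour: 1.5 cup; cocoa powder: 0.1 kg; chocolate chips: 4.0 oz; pumpkin purée: 102.9 g; bread flour: 10.9 oz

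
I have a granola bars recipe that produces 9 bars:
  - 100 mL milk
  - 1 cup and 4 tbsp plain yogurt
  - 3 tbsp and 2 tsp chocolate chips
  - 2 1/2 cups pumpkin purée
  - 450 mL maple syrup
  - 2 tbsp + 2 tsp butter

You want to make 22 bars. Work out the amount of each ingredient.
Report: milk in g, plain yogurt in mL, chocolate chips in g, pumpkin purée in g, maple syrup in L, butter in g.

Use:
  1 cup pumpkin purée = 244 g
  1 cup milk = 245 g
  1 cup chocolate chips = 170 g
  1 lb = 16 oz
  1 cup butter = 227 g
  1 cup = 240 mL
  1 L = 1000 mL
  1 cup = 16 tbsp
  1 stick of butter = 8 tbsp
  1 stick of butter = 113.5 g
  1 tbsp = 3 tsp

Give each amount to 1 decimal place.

Scaling factor: 22/9.
milk: 100 mL × 22/9 ÷ 240 mL/cup × 245 g/cup ≈ 249.5 g
plain yogurt: (1 cup + 4 tbsp = 1.25 cup) × 22/9 × 240 mL/cup ≈ 733.3 mL
chocolate chips: (3 tbsp + 2 tsp = 11/3 tbsp) × 22/9 ÷ 16 tbsp/cup × 170 g/cup ≈ 95.2 g
pumpkin purée: 2.5 cup × 22/9 × 244 g/cup ≈ 1491.1 g
maple syrup: 450 mL × 22/9 ÷ 1000 mL/L = 1.1 L
butter: (2 tbsp + 2 tsp = 8/3 tbsp) × 22/9 ÷ 8 tbsp/stick × 113.5 g/stick ≈ 92.5 g

milk: 249.5 g; plain yogurt: 733.3 mL; chocolate chips: 95.2 g; pumpkin purée: 1491.1 g; maple syrup: 1.1 L; butter: 92.5 g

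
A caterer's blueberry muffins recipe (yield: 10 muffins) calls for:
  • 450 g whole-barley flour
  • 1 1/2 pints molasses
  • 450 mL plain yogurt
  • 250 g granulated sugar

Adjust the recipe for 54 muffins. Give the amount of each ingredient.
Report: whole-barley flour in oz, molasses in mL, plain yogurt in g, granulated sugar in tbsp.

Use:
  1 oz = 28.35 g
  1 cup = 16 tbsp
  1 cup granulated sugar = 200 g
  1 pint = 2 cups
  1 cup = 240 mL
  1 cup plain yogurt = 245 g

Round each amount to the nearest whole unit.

Scaling factor: 54/10 = 27/5 = 5.4.
whole-barley flour: 450 g × 27/5 ÷ 28.35 g/oz ≈ 86 oz
molasses: 1.5 pint × 27/5 × 2 cup/pint × 240 mL/cup = 3888 mL
plain yogurt: 450 mL × 27/5 ÷ 240 mL/cup × 245 g/cup ≈ 2481 g
granulated sugar: 250 g × 27/5 ÷ 200 g/cup × 16 tbsp/cup = 108 tbsp

whole-barley flour: 86 oz; molasses: 3888 mL; plain yogurt: 2481 g; granulated sugar: 108 tbsp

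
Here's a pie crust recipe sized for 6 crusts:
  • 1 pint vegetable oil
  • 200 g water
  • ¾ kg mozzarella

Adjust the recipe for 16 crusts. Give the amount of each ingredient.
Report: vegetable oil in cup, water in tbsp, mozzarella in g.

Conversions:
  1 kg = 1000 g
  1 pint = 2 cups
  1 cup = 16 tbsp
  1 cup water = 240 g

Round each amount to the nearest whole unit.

vegetable oil: 5 cup; water: 36 tbsp; mozzarella: 2000 g

Scaling factor: 16/6 = 8/3.
vegetable oil: 1 pint × 8/3 × 2 cup/pint ≈ 5 cup
water: 200 g × 8/3 ÷ 240 g/cup × 16 tbsp/cup ≈ 36 tbsp
mozzarella: 0.75 kg × 8/3 × 1000 g/kg = 2000 g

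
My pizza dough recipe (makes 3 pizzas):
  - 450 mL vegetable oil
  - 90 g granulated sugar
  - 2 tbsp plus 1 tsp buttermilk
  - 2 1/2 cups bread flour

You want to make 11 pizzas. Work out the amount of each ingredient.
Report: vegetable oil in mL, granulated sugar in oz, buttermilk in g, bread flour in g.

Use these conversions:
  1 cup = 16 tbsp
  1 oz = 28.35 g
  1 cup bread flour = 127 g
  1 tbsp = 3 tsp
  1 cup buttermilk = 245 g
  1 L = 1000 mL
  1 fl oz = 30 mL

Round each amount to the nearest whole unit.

vegetable oil: 1650 mL; granulated sugar: 12 oz; buttermilk: 131 g; bread flour: 1164 g

Scaling factor: 11/3.
vegetable oil: 450 mL × 11/3 = 1650 mL
granulated sugar: 90 g × 11/3 ÷ 28.35 g/oz ≈ 12 oz
buttermilk: (2 tbsp + 1 tsp = 7/3 tbsp) × 11/3 ÷ 16 tbsp/cup × 245 g/cup ≈ 131 g
bread flour: 2.5 cup × 11/3 × 127 g/cup ≈ 1164 g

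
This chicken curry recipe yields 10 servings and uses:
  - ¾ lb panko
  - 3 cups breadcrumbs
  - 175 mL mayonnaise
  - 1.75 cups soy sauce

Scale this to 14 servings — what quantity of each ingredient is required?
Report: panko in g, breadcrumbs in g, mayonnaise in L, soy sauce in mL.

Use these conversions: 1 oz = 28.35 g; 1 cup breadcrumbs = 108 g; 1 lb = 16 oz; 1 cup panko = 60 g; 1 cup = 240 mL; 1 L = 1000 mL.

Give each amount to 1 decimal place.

Scaling factor: 14/10 = 7/5 = 1.4.
panko: 0.75 lb × 7/5 × 16 oz/lb × 28.35 g/oz ≈ 476.3 g
breadcrumbs: 3 cup × 7/5 × 108 g/cup = 453.6 g
mayonnaise: 175 mL × 7/5 ÷ 1000 mL/L ≈ 0.2 L
soy sauce: 1.75 cup × 7/5 × 240 mL/cup = 588.0 mL

panko: 476.3 g; breadcrumbs: 453.6 g; mayonnaise: 0.2 L; soy sauce: 588.0 mL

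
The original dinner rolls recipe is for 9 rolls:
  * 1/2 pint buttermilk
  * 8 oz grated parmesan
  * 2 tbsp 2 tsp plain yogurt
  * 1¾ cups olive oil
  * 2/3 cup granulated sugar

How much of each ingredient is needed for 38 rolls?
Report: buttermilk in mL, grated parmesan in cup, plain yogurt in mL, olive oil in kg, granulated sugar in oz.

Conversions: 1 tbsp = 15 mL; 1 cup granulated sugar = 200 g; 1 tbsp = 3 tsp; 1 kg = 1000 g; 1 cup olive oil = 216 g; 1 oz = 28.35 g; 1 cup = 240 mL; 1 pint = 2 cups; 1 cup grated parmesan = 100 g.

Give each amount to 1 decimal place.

Scaling factor: 38/9.
buttermilk: 0.5 pint × 38/9 × 2 cup/pint × 240 mL/cup ≈ 1013.3 mL
grated parmesan: 8 oz × 38/9 × 28.35 g/oz ÷ 100 g/cup ≈ 9.6 cup
plain yogurt: (2 tbsp + 2 tsp = 8/3 tbsp) × 38/9 × 15 mL/tbsp ≈ 168.9 mL
olive oil: 1.75 cup × 38/9 × 216 g/cup ÷ 1000 g/kg ≈ 1.6 kg
granulated sugar: 2/3 cup × 38/9 × 200 g/cup ÷ 28.35 g/oz ≈ 19.9 oz

buttermilk: 1013.3 mL; grated parmesan: 9.6 cup; plain yogurt: 168.9 mL; olive oil: 1.6 kg; granulated sugar: 19.9 oz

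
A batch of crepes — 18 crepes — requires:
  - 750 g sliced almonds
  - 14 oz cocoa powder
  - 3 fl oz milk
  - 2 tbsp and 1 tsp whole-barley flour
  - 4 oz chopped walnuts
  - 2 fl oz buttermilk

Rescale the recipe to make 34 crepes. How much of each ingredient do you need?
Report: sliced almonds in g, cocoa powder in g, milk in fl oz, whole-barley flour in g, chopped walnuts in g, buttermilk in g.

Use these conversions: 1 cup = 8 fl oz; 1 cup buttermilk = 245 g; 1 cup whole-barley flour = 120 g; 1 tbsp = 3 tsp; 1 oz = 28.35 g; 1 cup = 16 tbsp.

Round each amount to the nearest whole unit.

Scaling factor: 34/18 = 17/9.
sliced almonds: 750 g × 17/9 ≈ 1417 g
cocoa powder: 14 oz × 17/9 × 28.35 g/oz ≈ 750 g
milk: 3 fl oz × 17/9 ≈ 6 fl oz
whole-barley flour: (2 tbsp + 1 tsp = 7/3 tbsp) × 17/9 ÷ 16 tbsp/cup × 120 g/cup ≈ 33 g
chopped walnuts: 4 oz × 17/9 × 28.35 g/oz ≈ 214 g
buttermilk: 2 fl oz × 17/9 ÷ 8 fl oz/cup × 245 g/cup ≈ 116 g

sliced almonds: 1417 g; cocoa powder: 750 g; milk: 6 fl oz; whole-barley flour: 33 g; chopped walnuts: 214 g; buttermilk: 116 g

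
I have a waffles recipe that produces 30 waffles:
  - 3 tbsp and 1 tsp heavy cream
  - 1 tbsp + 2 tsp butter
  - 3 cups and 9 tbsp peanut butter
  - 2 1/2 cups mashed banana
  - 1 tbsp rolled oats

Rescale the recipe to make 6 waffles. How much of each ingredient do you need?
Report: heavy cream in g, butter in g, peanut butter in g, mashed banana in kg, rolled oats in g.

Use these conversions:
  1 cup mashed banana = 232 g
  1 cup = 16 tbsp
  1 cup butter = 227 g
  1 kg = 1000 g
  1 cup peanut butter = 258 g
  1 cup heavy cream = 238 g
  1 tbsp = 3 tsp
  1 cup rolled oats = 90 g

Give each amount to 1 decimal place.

Scaling factor: 6/30 = 1/5 = 0.2.
heavy cream: (3 tbsp + 1 tsp = 10/3 tbsp) × 1/5 ÷ 16 tbsp/cup × 238 g/cup ≈ 9.9 g
butter: (1 tbsp + 2 tsp = 5/3 tbsp) × 1/5 ÷ 16 tbsp/cup × 227 g/cup ≈ 4.7 g
peanut butter: (3 cup + 9 tbsp = 3.5625 cup) × 1/5 × 258 g/cup ≈ 183.8 g
mashed banana: 2.5 cup × 1/5 × 232 g/cup ÷ 1000 g/kg ≈ 0.1 kg
rolled oats: 1 tbsp × 1/5 ÷ 16 tbsp/cup × 90 g/cup ≈ 1.1 g

heavy cream: 9.9 g; butter: 4.7 g; peanut butter: 183.8 g; mashed banana: 0.1 kg; rolled oats: 1.1 g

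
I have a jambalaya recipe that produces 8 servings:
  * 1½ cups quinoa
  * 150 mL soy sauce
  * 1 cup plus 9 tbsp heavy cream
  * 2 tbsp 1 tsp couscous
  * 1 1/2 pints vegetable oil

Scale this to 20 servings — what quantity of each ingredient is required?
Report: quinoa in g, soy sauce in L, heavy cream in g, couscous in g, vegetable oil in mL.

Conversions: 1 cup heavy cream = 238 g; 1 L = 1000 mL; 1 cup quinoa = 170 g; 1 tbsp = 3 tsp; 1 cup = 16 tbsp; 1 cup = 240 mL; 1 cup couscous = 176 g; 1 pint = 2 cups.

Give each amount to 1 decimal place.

Scaling factor: 20/8 = 5/2 = 2.5.
quinoa: 1.5 cup × 5/2 × 170 g/cup = 637.5 g
soy sauce: 150 mL × 5/2 ÷ 1000 mL/L ≈ 0.4 L
heavy cream: (1 cup + 9 tbsp = 1.5625 cup) × 5/2 × 238 g/cup ≈ 929.7 g
couscous: (2 tbsp + 1 tsp = 7/3 tbsp) × 5/2 ÷ 16 tbsp/cup × 176 g/cup ≈ 64.2 g
vegetable oil: 1.5 pint × 5/2 × 2 cup/pint × 240 mL/cup = 1800.0 mL

quinoa: 637.5 g; soy sauce: 0.4 L; heavy cream: 929.7 g; couscous: 64.2 g; vegetable oil: 1800.0 mL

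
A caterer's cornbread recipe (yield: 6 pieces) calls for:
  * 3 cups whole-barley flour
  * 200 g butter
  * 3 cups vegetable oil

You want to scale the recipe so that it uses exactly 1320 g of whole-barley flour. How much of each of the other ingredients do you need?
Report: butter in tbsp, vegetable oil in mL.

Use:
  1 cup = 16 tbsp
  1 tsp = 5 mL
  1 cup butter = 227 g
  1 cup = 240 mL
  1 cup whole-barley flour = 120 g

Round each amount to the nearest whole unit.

butter: 52 tbsp; vegetable oil: 2640 mL

The original recipe has 360 g of whole-barley flour, so the scaling factor is 1320 ÷ 360 = 11/3.
butter: 200 g × 11/3 ÷ 227 g/cup × 16 tbsp/cup ≈ 52 tbsp
vegetable oil: 3 cup × 11/3 × 240 mL/cup = 2640 mL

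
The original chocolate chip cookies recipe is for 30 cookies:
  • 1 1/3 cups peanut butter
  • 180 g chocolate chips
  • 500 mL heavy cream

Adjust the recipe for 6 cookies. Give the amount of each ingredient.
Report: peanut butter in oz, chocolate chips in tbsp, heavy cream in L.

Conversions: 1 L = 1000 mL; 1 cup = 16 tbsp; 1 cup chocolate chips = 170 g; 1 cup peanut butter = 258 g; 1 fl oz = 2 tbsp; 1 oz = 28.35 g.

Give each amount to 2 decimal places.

Scaling factor: 6/30 = 1/5 = 0.2.
peanut butter: 4/3 cup × 1/5 × 258 g/cup ÷ 28.35 g/oz ≈ 2.43 oz
chocolate chips: 180 g × 1/5 ÷ 170 g/cup × 16 tbsp/cup ≈ 3.39 tbsp
heavy cream: 500 mL × 1/5 ÷ 1000 mL/L = 0.10 L

peanut butter: 2.43 oz; chocolate chips: 3.39 tbsp; heavy cream: 0.10 L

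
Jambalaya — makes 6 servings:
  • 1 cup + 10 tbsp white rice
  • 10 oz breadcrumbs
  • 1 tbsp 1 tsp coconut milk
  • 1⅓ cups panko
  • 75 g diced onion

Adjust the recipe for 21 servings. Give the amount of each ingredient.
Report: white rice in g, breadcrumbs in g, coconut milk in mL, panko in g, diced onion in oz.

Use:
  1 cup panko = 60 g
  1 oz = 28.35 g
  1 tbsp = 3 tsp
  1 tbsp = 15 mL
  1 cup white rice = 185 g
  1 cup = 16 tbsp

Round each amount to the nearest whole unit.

white rice: 1052 g; breadcrumbs: 992 g; coconut milk: 70 mL; panko: 280 g; diced onion: 9 oz

Scaling factor: 21/6 = 7/2 = 3.5.
white rice: (1 cup + 10 tbsp = 1.625 cup) × 7/2 × 185 g/cup ≈ 1052 g
breadcrumbs: 10 oz × 7/2 × 28.35 g/oz ≈ 992 g
coconut milk: (1 tbsp + 1 tsp = 4/3 tbsp) × 7/2 × 15 mL/tbsp = 70 mL
panko: 4/3 cup × 7/2 × 60 g/cup = 280 g
diced onion: 75 g × 7/2 ÷ 28.35 g/oz ≈ 9 oz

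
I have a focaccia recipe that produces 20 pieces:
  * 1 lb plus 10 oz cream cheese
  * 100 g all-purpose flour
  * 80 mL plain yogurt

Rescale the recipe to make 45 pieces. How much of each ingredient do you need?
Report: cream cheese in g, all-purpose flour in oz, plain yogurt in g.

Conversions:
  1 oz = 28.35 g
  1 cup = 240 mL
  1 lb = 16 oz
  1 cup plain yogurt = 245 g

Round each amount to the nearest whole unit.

Scaling factor: 45/20 = 9/4 = 2.25.
cream cheese: (1 lb + 10 oz = 1.625 lb) × 9/4 × 16 oz/lb × 28.35 g/oz ≈ 1658 g
all-purpose flour: 100 g × 9/4 ÷ 28.35 g/oz ≈ 8 oz
plain yogurt: 80 mL × 9/4 ÷ 240 mL/cup × 245 g/cup ≈ 184 g

cream cheese: 1658 g; all-purpose flour: 8 oz; plain yogurt: 184 g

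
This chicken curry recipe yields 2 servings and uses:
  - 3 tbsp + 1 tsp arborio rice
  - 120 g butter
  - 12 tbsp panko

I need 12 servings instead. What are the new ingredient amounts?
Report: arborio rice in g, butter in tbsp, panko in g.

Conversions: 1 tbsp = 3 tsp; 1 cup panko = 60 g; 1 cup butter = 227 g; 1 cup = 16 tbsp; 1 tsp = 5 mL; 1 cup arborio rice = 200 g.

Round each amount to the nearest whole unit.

Scaling factor: 12/2 = 6.
arborio rice: (3 tbsp + 1 tsp = 10/3 tbsp) × 6 ÷ 16 tbsp/cup × 200 g/cup = 250 g
butter: 120 g × 6 ÷ 227 g/cup × 16 tbsp/cup ≈ 51 tbsp
panko: 12 tbsp × 6 ÷ 16 tbsp/cup × 60 g/cup = 270 g

arborio rice: 250 g; butter: 51 tbsp; panko: 270 g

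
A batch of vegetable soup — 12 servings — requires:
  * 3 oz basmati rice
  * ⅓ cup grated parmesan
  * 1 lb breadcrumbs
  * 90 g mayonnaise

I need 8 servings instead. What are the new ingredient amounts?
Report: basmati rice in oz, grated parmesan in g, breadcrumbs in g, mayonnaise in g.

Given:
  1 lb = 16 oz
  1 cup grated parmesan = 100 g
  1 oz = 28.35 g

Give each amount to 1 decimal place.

Scaling factor: 8/12 = 2/3.
basmati rice: 3 oz × 2/3 = 2.0 oz
grated parmesan: 1/3 cup × 2/3 × 100 g/cup ≈ 22.2 g
breadcrumbs: 1 lb × 2/3 × 16 oz/lb × 28.35 g/oz = 302.4 g
mayonnaise: 90 g × 2/3 = 60.0 g

basmati rice: 2.0 oz; grated parmesan: 22.2 g; breadcrumbs: 302.4 g; mayonnaise: 60.0 g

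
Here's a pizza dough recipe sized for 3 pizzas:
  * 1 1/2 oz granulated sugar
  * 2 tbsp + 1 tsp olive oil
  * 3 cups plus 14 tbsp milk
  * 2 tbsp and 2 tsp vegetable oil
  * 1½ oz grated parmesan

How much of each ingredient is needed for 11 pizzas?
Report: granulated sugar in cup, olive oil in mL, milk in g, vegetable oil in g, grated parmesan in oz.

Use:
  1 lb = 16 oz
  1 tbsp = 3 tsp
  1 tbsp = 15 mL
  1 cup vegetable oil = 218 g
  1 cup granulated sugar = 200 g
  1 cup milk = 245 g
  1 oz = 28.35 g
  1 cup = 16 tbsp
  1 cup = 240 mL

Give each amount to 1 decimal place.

Scaling factor: 11/3.
granulated sugar: 1.5 oz × 11/3 × 28.35 g/oz ÷ 200 g/cup ≈ 0.8 cup
olive oil: (2 tbsp + 1 tsp = 7/3 tbsp) × 11/3 × 15 mL/tbsp ≈ 128.3 mL
milk: (3 cup + 14 tbsp = 3.875 cup) × 11/3 × 245 g/cup ≈ 3481.0 g
vegetable oil: (2 tbsp + 2 tsp = 8/3 tbsp) × 11/3 ÷ 16 tbsp/cup × 218 g/cup ≈ 133.2 g
grated parmesan: 1.5 oz × 11/3 = 5.5 oz

granulated sugar: 0.8 cup; olive oil: 128.3 mL; milk: 3481.0 g; vegetable oil: 133.2 g; grated parmesan: 5.5 oz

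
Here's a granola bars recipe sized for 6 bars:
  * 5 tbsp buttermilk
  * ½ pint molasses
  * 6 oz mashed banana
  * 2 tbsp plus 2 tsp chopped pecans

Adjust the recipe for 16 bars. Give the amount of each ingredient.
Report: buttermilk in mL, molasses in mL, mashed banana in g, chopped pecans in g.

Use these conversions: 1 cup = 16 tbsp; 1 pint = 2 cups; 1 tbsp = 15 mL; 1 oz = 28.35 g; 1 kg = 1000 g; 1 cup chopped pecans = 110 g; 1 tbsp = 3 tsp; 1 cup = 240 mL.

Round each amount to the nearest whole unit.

buttermilk: 200 mL; molasses: 640 mL; mashed banana: 454 g; chopped pecans: 49 g

Scaling factor: 16/6 = 8/3.
buttermilk: 5 tbsp × 8/3 × 15 mL/tbsp = 200 mL
molasses: 0.5 pint × 8/3 × 2 cup/pint × 240 mL/cup = 640 mL
mashed banana: 6 oz × 8/3 × 28.35 g/oz ≈ 454 g
chopped pecans: (2 tbsp + 2 tsp = 8/3 tbsp) × 8/3 ÷ 16 tbsp/cup × 110 g/cup ≈ 49 g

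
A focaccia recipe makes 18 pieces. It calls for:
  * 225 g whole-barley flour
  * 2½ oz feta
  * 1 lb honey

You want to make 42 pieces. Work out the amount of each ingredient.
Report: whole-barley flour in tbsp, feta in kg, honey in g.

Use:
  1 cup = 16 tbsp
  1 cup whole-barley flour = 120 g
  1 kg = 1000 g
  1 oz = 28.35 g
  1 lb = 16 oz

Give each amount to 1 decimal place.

Scaling factor: 42/18 = 7/3.
whole-barley flour: 225 g × 7/3 ÷ 120 g/cup × 16 tbsp/cup = 70.0 tbsp
feta: 2.5 oz × 7/3 × 28.35 g/oz ÷ 1000 g/kg ≈ 0.2 kg
honey: 1 lb × 7/3 × 16 oz/lb × 28.35 g/oz = 1058.4 g

whole-barley flour: 70.0 tbsp; feta: 0.2 kg; honey: 1058.4 g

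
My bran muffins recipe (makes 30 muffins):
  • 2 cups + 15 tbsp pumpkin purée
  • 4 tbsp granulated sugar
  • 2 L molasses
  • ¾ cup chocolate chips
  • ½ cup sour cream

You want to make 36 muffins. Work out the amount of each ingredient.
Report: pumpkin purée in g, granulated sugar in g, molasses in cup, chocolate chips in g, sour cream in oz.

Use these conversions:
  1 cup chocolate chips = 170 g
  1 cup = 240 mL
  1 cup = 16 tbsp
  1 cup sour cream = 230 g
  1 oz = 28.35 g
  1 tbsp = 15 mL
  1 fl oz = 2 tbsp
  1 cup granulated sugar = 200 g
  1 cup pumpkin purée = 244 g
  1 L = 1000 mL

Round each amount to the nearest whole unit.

pumpkin purée: 860 g; granulated sugar: 60 g; molasses: 10 cup; chocolate chips: 153 g; sour cream: 5 oz

Scaling factor: 36/30 = 6/5 = 1.2.
pumpkin purée: (2 cup + 15 tbsp = 2.9375 cup) × 6/5 × 244 g/cup ≈ 860 g
granulated sugar: 4 tbsp × 6/5 ÷ 16 tbsp/cup × 200 g/cup = 60 g
molasses: 2 L × 6/5 × 1000 mL/L ÷ 240 mL/cup = 10 cup
chocolate chips: 0.75 cup × 6/5 × 170 g/cup = 153 g
sour cream: 0.5 cup × 6/5 × 230 g/cup ÷ 28.35 g/oz ≈ 5 oz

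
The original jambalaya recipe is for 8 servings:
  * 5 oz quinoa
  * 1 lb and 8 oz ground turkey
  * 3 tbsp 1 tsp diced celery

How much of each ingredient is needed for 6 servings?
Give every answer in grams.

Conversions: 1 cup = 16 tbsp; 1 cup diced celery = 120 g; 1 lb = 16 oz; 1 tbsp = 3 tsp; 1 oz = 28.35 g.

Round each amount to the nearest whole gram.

quinoa: 106 g; ground turkey: 510 g; diced celery: 19 g

Scaling factor: 6/8 = 3/4 = 0.75.
quinoa: 5 oz × 3/4 × 28.35 g/oz ≈ 106 g
ground turkey: (1 lb + 8 oz = 1.5 lb) × 3/4 × 16 oz/lb × 28.35 g/oz ≈ 510 g
diced celery: (3 tbsp + 1 tsp = 10/3 tbsp) × 3/4 ÷ 16 tbsp/cup × 120 g/cup ≈ 19 g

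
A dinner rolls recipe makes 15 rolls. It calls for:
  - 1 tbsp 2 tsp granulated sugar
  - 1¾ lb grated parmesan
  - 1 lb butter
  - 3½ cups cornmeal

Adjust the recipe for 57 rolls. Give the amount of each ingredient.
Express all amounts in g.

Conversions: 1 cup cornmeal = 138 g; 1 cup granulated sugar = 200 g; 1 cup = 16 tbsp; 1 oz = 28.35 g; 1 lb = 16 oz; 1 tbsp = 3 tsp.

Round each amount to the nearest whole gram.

granulated sugar: 79 g; grated parmesan: 3016 g; butter: 1724 g; cornmeal: 1835 g

Scaling factor: 57/15 = 19/5 = 3.8.
granulated sugar: (1 tbsp + 2 tsp = 5/3 tbsp) × 19/5 ÷ 16 tbsp/cup × 200 g/cup ≈ 79 g
grated parmesan: 1.75 lb × 19/5 × 16 oz/lb × 28.35 g/oz ≈ 3016 g
butter: 1 lb × 19/5 × 16 oz/lb × 28.35 g/oz ≈ 1724 g
cornmeal: 3.5 cup × 19/5 × 138 g/cup ≈ 1835 g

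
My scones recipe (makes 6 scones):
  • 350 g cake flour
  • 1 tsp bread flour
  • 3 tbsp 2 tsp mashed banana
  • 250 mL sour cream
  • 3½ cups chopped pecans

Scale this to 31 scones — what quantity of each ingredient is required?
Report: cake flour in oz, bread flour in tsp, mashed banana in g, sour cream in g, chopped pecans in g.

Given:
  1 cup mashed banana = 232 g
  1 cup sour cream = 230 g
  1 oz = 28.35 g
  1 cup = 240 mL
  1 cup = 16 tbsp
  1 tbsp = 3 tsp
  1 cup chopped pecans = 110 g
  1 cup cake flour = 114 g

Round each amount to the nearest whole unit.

cake flour: 64 oz; bread flour: 5 tsp; mashed banana: 275 g; sour cream: 1238 g; chopped pecans: 1989 g

Scaling factor: 31/6.
cake flour: 350 g × 31/6 ÷ 28.35 g/oz ≈ 64 oz
bread flour: 1 tsp × 31/6 ≈ 5 tsp
mashed banana: (3 tbsp + 2 tsp = 11/3 tbsp) × 31/6 ÷ 16 tbsp/cup × 232 g/cup ≈ 275 g
sour cream: 250 mL × 31/6 ÷ 240 mL/cup × 230 g/cup ≈ 1238 g
chopped pecans: 3.5 cup × 31/6 × 110 g/cup ≈ 1989 g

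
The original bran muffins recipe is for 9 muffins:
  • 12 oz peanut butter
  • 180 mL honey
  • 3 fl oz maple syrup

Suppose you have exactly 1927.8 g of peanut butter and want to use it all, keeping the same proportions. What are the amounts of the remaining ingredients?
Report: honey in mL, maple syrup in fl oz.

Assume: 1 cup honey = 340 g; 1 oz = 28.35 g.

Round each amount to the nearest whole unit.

The original recipe has 340.2 g of peanut butter, so the scaling factor is 1927.8 ÷ 340.2 = 17/3.
honey: 180 mL × 17/3 = 1020 mL
maple syrup: 3 fl oz × 17/3 = 17 fl oz

honey: 1020 mL; maple syrup: 17 fl oz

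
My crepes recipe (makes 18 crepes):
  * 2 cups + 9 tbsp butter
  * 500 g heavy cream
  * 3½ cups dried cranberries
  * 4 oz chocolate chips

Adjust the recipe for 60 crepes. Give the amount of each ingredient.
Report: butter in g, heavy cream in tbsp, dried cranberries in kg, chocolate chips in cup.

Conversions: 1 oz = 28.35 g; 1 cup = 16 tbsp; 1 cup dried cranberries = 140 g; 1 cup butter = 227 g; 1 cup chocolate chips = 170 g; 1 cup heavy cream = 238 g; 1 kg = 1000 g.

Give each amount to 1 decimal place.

butter: 1939.0 g; heavy cream: 112.0 tbsp; dried cranberries: 1.6 kg; chocolate chips: 2.2 cup

Scaling factor: 60/18 = 10/3.
butter: (2 cup + 9 tbsp = 2.5625 cup) × 10/3 × 227 g/cup ≈ 1939.0 g
heavy cream: 500 g × 10/3 ÷ 238 g/cup × 16 tbsp/cup ≈ 112.0 tbsp
dried cranberries: 3.5 cup × 10/3 × 140 g/cup ÷ 1000 g/kg ≈ 1.6 kg
chocolate chips: 4 oz × 10/3 × 28.35 g/oz ÷ 170 g/cup ≈ 2.2 cup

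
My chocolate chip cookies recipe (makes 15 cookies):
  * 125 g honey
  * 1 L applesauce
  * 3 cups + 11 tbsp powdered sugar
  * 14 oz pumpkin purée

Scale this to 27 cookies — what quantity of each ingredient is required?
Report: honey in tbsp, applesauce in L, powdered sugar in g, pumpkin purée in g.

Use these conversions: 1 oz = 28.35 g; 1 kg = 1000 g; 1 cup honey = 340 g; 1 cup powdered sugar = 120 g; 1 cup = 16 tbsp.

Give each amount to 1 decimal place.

honey: 10.6 tbsp; applesauce: 1.8 L; powdered sugar: 796.5 g; pumpkin purée: 714.4 g

Scaling factor: 27/15 = 9/5 = 1.8.
honey: 125 g × 9/5 ÷ 340 g/cup × 16 tbsp/cup ≈ 10.6 tbsp
applesauce: 1 L × 9/5 = 1.8 L
powdered sugar: (3 cup + 11 tbsp = 3.6875 cup) × 9/5 × 120 g/cup = 796.5 g
pumpkin purée: 14 oz × 9/5 × 28.35 g/oz ≈ 714.4 g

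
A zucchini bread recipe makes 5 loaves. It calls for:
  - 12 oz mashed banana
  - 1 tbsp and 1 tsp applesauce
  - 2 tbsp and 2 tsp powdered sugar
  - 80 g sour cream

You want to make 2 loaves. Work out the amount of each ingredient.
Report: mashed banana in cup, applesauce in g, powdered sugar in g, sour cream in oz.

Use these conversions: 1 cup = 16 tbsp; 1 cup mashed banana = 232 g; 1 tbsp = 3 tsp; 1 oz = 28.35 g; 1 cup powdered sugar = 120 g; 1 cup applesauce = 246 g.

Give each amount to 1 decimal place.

mashed banana: 0.6 cup; applesauce: 8.2 g; powdered sugar: 8.0 g; sour cream: 1.1 oz

Scaling factor: 2/5 = 0.4.
mashed banana: 12 oz × 2/5 × 28.35 g/oz ÷ 232 g/cup ≈ 0.6 cup
applesauce: (1 tbsp + 1 tsp = 4/3 tbsp) × 2/5 ÷ 16 tbsp/cup × 246 g/cup = 8.2 g
powdered sugar: (2 tbsp + 2 tsp = 8/3 tbsp) × 2/5 ÷ 16 tbsp/cup × 120 g/cup = 8.0 g
sour cream: 80 g × 2/5 ÷ 28.35 g/oz ≈ 1.1 oz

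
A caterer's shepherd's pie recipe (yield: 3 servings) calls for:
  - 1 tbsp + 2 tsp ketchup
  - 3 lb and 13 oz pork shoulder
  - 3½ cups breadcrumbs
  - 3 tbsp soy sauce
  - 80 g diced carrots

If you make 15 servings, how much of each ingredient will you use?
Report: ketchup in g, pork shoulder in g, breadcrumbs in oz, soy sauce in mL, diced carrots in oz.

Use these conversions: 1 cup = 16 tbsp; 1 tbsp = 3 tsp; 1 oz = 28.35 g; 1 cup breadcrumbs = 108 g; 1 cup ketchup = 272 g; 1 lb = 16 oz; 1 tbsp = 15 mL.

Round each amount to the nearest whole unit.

ketchup: 142 g; pork shoulder: 8647 g; breadcrumbs: 67 oz; soy sauce: 225 mL; diced carrots: 14 oz

Scaling factor: 15/3 = 5.
ketchup: (1 tbsp + 2 tsp = 5/3 tbsp) × 5 ÷ 16 tbsp/cup × 272 g/cup ≈ 142 g
pork shoulder: (3 lb + 13 oz = 3.8125 lb) × 5 × 16 oz/lb × 28.35 g/oz ≈ 8647 g
breadcrumbs: 3.5 cup × 5 × 108 g/cup ÷ 28.35 g/oz ≈ 67 oz
soy sauce: 3 tbsp × 5 × 15 mL/tbsp = 225 mL
diced carrots: 80 g × 5 ÷ 28.35 g/oz ≈ 14 oz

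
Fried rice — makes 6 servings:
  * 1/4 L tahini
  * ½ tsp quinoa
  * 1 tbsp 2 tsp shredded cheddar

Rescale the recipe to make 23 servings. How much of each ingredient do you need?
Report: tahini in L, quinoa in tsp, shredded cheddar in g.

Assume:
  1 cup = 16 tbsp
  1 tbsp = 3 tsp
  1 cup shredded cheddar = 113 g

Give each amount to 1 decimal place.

tahini: 1.0 L; quinoa: 1.9 tsp; shredded cheddar: 45.1 g

Scaling factor: 23/6.
tahini: 0.25 L × 23/6 ≈ 1.0 L
quinoa: 0.5 tsp × 23/6 ≈ 1.9 tsp
shredded cheddar: (1 tbsp + 2 tsp = 5/3 tbsp) × 23/6 ÷ 16 tbsp/cup × 113 g/cup ≈ 45.1 g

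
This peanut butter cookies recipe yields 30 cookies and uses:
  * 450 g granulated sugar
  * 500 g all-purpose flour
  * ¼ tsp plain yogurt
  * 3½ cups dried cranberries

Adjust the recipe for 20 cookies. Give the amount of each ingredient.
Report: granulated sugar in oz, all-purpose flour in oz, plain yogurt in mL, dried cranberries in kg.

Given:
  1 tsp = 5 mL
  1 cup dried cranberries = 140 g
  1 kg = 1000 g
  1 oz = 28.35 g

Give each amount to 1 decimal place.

granulated sugar: 10.6 oz; all-purpose flour: 11.8 oz; plain yogurt: 0.8 mL; dried cranberries: 0.3 kg

Scaling factor: 20/30 = 2/3.
granulated sugar: 450 g × 2/3 ÷ 28.35 g/oz ≈ 10.6 oz
all-purpose flour: 500 g × 2/3 ÷ 28.35 g/oz ≈ 11.8 oz
plain yogurt: 0.25 tsp × 2/3 × 5 mL/tsp ≈ 0.8 mL
dried cranberries: 3.5 cup × 2/3 × 140 g/cup ÷ 1000 g/kg ≈ 0.3 kg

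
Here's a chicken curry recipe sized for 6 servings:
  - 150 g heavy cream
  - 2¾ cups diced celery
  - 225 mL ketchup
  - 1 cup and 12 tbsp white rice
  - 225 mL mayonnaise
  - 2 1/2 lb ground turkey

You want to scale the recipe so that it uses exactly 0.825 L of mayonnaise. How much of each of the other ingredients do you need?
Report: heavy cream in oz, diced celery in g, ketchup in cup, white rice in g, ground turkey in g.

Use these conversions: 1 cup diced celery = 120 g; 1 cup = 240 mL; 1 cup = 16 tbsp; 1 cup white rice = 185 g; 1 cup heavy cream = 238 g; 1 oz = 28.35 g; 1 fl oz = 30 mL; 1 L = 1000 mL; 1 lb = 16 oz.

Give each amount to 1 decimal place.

The original recipe has 0.225 L of mayonnaise, so the scaling factor is 0.825 ÷ 0.225 = 11/3.
heavy cream: 150 g × 11/3 ÷ 28.35 g/oz ≈ 19.4 oz
diced celery: 2.75 cup × 11/3 × 120 g/cup = 1210.0 g
ketchup: 225 mL × 11/3 ÷ 240 mL/cup ≈ 3.4 cup
white rice: (1 cup + 12 tbsp = 1.75 cup) × 11/3 × 185 g/cup ≈ 1187.1 g
ground turkey: 2.5 lb × 11/3 × 16 oz/lb × 28.35 g/oz = 4158.0 g

heavy cream: 19.4 oz; diced celery: 1210.0 g; ketchup: 3.4 cup; white rice: 1187.1 g; ground turkey: 4158.0 g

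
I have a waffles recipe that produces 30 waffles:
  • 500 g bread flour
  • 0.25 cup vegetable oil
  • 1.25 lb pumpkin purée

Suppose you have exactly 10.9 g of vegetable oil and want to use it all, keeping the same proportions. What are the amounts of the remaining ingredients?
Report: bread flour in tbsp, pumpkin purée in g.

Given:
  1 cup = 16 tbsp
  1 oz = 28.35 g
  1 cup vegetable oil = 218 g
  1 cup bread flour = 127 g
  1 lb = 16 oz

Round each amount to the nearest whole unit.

The original recipe has 54.5 g of vegetable oil, so the scaling factor is 10.9 ÷ 54.5 = 1/5 = 0.2.
bread flour: 500 g × 1/5 ÷ 127 g/cup × 16 tbsp/cup ≈ 13 tbsp
pumpkin purée: 1.25 lb × 1/5 × 16 oz/lb × 28.35 g/oz ≈ 113 g

bread flour: 13 tbsp; pumpkin purée: 113 g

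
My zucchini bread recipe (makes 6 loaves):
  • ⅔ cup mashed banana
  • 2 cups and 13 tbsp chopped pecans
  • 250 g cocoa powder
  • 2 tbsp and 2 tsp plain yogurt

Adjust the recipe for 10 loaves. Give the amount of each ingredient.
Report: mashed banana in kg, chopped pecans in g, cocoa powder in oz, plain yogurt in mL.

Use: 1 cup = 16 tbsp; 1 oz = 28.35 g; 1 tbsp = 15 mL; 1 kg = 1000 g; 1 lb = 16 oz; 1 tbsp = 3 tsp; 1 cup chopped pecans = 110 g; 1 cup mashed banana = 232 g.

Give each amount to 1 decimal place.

mashed banana: 0.3 kg; chopped pecans: 515.6 g; cocoa powder: 14.7 oz; plain yogurt: 66.7 mL

Scaling factor: 10/6 = 5/3.
mashed banana: 2/3 cup × 5/3 × 232 g/cup ÷ 1000 g/kg ≈ 0.3 kg
chopped pecans: (2 cup + 13 tbsp = 2.8125 cup) × 5/3 × 110 g/cup ≈ 515.6 g
cocoa powder: 250 g × 5/3 ÷ 28.35 g/oz ≈ 14.7 oz
plain yogurt: (2 tbsp + 2 tsp = 8/3 tbsp) × 5/3 × 15 mL/tbsp ≈ 66.7 mL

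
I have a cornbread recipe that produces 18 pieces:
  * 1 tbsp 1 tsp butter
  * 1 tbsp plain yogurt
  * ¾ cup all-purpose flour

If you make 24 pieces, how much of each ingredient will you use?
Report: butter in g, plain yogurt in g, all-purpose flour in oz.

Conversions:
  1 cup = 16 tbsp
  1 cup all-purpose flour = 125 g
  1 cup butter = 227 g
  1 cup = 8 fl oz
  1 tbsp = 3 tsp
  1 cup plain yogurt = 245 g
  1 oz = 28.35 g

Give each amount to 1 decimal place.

Scaling factor: 24/18 = 4/3.
butter: (1 tbsp + 1 tsp = 4/3 tbsp) × 4/3 ÷ 16 tbsp/cup × 227 g/cup ≈ 25.2 g
plain yogurt: 1 tbsp × 4/3 ÷ 16 tbsp/cup × 245 g/cup ≈ 20.4 g
all-purpose flour: 0.75 cup × 4/3 × 125 g/cup ÷ 28.35 g/oz ≈ 4.4 oz

butter: 25.2 g; plain yogurt: 20.4 g; all-purpose flour: 4.4 oz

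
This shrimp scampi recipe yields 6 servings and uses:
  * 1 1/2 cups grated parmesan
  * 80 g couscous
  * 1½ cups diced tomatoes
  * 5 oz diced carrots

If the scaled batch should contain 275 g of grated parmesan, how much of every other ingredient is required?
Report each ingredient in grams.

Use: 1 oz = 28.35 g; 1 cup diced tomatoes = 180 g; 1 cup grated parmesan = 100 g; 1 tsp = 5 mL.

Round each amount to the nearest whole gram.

couscous: 147 g; diced tomatoes: 495 g; diced carrots: 260 g

The original recipe has 150 g of grated parmesan, so the scaling factor is 275 ÷ 150 = 11/6.
couscous: 80 g × 11/6 ≈ 147 g
diced tomatoes: 1.5 cup × 11/6 × 180 g/cup = 495 g
diced carrots: 5 oz × 11/6 × 28.35 g/oz ≈ 260 g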